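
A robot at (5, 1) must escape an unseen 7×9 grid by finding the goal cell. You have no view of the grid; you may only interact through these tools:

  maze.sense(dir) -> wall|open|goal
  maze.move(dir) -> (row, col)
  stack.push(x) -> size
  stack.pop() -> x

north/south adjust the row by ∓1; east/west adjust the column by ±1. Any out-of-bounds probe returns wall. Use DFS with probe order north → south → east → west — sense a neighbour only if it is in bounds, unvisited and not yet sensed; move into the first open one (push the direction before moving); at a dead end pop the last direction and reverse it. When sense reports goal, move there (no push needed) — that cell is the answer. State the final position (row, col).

;; 1. maze.sense(dir: north) == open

;; 2. stack.push(x: north) == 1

;; 3. maze.move(dir: north) == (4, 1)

;; 4. maze.sense(dir: north) == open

;; 5. stack.push(x: north) == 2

;; 6. maze.move(dir: north) == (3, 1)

;; 7. maze.sense(dir: north) == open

;; 8. stack.push(x: north) == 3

;; 9. maze.move(dir: north) == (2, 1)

;; 10. maze.sense(dir: north) == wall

;; 11. maze.sense(dir: east) == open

;; 12. stack.push(x: east) == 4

;; 13. maze.move(dir: east) == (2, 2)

;; 14. maze.sense(dir: north) == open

;; 15. stack.push(x: north) == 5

;; 16. maze.move(dir: north) == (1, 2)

;; 17. maze.sense(dir: north) == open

;; 18. stack.push(x: north) == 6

;; 19. maze.move(dir: north) == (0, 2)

;; 20. maze.sense(dir: east) == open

;; 21. stack.push(x: east) == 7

;; 22. maze.move(dir: east) == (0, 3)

;; 23. maze.sense(dir: south) == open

;; 24. stack.push(x: south) == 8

;; 25. maze.move(dir: south) == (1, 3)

;; 26. maze.sense(dir: south) == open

;; 27. stack.push(x: south) == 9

;; 28. maze.move(dir: south) == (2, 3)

;; 29. maze.sense(dir: south) == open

;; 30. stack.push(x: south) == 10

;; 31. maze.move(dir: south) == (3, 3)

;; 32. maze.sense(dir: south) == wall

;; 33. maze.sense(dir: east) == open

;; 34. stack.push(x: east) == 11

;; 35. maze.move(dir: east) == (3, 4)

;; 36. maze.sense(dir: north) == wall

;; 37. maze.sense(dir: south) == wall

;; 38. maze.sense(dir: east) == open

;; 39. stack.push(x: east) == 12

;; 40. maze.move(dir: east) == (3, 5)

;; 41. maze.sense(dir: north) == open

;; 42. stack.push(x: north) == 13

;; 43. maze.move(dir: north) == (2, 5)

;; 44. maze.sense(dir: north) == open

;; 45. stack.push(x: north) == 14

;; 46. maze.move(dir: north) == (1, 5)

;; 47. maze.sense(dir: north) == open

;; 48. stack.push(x: north) == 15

;; 49. maze.move(dir: north) == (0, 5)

;; 50. maze.sense(dir: east) == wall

;; 51. maze.sense(dir: west) == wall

;; 52. stack.pop() == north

;; 53. maze.move(dir: south) == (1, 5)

;; 54. maze.sense(dir: east) == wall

;; 55. maze.sense(dir: west) == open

;; 56. stack.push(x: west) == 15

;; 57. maze.move(dir: west) == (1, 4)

;; 58. stack.pop() == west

;; 59. maze.move(dir: east) == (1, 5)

;; 60. stack.pop() == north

;; 61. maze.move(dir: south) == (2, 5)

;; 62. maze.sense(dir: east) == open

;; 63. stack.push(x: east) == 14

;; 64. maze.move(dir: east) == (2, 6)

;; 65. maze.sense(dir: south) == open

;; 66. stack.push(x: south) == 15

;; 67. maze.move(dir: south) == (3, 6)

;; 68. maze.sense(dir: south) == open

;; 69. stack.push(x: south) == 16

;; 70. maze.move(dir: south) == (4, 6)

;; 71. maze.sense(dir: south) == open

;; 72. stack.push(x: south) == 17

;; 73. maze.move(dir: south) == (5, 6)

;; 74. maze.sense(dir: south) == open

;; 75. stack.push(x: south) == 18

;; 76. maze.move(dir: south) == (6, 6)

;; 77. maze.sense(dir: east) == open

;; 78. stack.push(x: east) == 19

;; 79. maze.move(dir: east) == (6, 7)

;; 80. maze.sense(dir: north) == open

;; 81. stack.push(x: north) == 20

;; 82. maze.move(dir: north) == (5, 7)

;; 83. maze.sense(dir: north) == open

;; 84. stack.push(x: north) == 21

;; 85. maze.move(dir: north) == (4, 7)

;; 86. maze.sense(dir: north) == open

;; 87. stack.push(x: north) == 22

;; 88. maze.move(dir: north) == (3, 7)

;; 89. maze.sense(dir: north) == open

;; 90. stack.push(x: north) == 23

;; 91. maze.move(dir: north) == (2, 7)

;; 92. maze.sense(dir: north) == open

;; 93. stack.push(x: north) == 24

;; 94. maze.move(dir: north) == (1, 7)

;; 95. maze.sense(dir: north) == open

;; 96. stack.push(x: north) == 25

;; 97. maze.move(dir: north) == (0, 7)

;; 98. maze.sense(dir: east) == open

;; 99. stack.push(x: east) == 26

;; 100. maze.move(dir: east) == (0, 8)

;; 101. maze.sense(dir: south) == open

;; 102. stack.push(x: south) == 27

;; 103. maze.move(dir: south) == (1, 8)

;; 104. maze.sense(dir: south) == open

;; 105. stack.push(x: south) == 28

;; 106. maze.move(dir: south) == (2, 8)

;; 107. maze.sense(dir: south) == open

;; 108. stack.push(x: south) == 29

;; 109. maze.move(dir: south) == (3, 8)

;; 110. maze.sense(dir: south) == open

;; 111. stack.push(x: south) == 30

;; 112. maze.move(dir: south) == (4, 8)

;; 113. maze.sense(dir: south) == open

;; 114. stack.push(x: south) == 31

;; 115. maze.move(dir: south) == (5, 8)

;; 116. maze.sense(dir: south) == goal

;; 117. maze.move(dir: south) == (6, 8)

Answer: (6, 8)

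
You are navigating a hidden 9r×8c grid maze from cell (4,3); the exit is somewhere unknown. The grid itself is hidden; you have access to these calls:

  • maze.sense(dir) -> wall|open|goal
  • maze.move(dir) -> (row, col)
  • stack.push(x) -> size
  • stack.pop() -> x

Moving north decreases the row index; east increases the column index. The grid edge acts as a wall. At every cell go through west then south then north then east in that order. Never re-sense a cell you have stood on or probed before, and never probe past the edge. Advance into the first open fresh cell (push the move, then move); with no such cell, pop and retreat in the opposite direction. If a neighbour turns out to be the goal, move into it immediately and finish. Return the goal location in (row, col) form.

[in] sense dir='west'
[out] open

[in] push x='west'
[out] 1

[in] move dir='west'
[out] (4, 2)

[in] sense dir='west'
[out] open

[in] push x='west'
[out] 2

[in] move dir='west'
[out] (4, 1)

[in] sense dir='west'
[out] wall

[in] sense dir='south'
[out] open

[in] push x='south'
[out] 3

[in] move dir='south'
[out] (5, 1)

[in] sense dir='west'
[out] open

[in] push x='west'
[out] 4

[in] move dir='west'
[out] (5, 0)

[in] sense dir='south'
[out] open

[in] push x='south'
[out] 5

[in] move dir='south'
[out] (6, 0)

[in] sense dir='south'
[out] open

[in] push x='south'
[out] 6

[in] move dir='south'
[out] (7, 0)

[in] sense dir='south'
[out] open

[in] push x='south'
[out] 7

[in] move dir='south'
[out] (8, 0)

[in] sense dir='east'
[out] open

[in] push x='east'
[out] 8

[in] move dir='east'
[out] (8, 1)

[in] sense dir='north'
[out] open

[in] push x='north'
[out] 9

[in] move dir='north'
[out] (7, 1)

[in] sense dir='north'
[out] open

[in] push x='north'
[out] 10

[in] move dir='north'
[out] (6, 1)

[in] sense dir='east'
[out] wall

[in] pop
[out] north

[in] move dir='south'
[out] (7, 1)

[in] sense dir='east'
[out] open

[in] push x='east'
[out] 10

[in] move dir='east'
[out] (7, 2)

[in] sense dir='south'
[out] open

[in] push x='south'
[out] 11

[in] move dir='south'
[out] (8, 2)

[in] sense dir='east'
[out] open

[in] push x='east'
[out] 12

[in] move dir='east'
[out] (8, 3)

[in] sense dir='north'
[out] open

[in] push x='north'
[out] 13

[in] move dir='north'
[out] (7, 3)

[in] sense dir='north'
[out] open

[in] push x='north'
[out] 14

[in] move dir='north'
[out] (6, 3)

[in] sense dir='north'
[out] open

[in] push x='north'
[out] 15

[in] move dir='north'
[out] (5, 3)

[in] sense dir='west'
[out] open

[in] push x='west'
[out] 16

[in] move dir='west'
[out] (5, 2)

[in] pop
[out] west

[in] move dir='east'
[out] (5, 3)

[in] sense dir='east'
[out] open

[in] push x='east'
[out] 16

[in] move dir='east'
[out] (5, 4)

[in] sense dir='south'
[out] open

[in] push x='south'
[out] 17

[in] move dir='south'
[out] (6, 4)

[in] sense dir='south'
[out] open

[in] push x='south'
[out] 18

[in] move dir='south'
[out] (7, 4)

[in] sense dir='south'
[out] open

[in] push x='south'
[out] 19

[in] move dir='south'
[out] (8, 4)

[in] sense dir='east'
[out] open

[in] push x='east'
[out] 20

[in] move dir='east'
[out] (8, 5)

[in] sense dir='north'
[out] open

[in] push x='north'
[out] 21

[in] move dir='north'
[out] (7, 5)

[in] sense dir='north'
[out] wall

[in] sense dir='east'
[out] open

[in] push x='east'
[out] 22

[in] move dir='east'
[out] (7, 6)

[in] sense dir='south'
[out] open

[in] push x='south'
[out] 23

[in] move dir='south'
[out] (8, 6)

[in] sense dir='east'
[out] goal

[in] move dir='east'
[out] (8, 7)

Answer: (8, 7)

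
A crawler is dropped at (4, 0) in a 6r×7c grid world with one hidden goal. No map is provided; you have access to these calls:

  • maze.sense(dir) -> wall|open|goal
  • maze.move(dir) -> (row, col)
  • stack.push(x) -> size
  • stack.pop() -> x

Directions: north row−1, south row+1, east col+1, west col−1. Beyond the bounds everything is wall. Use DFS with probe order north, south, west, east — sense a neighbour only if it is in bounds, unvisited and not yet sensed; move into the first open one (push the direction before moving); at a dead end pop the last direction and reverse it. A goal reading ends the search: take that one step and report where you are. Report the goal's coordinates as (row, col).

~$ sense dir='north'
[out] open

~$ push x='north'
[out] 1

~$ move dir='north'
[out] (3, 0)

~$ sense dir='north'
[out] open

~$ push x='north'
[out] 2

~$ move dir='north'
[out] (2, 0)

~$ sense dir='north'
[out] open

~$ push x='north'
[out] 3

~$ move dir='north'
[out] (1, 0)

~$ sense dir='north'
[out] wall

~$ sense dir='east'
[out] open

~$ push x='east'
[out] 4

~$ move dir='east'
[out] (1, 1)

~$ sense dir='north'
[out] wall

~$ sense dir='south'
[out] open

~$ push x='south'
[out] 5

~$ move dir='south'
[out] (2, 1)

~$ sense dir='south'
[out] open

~$ push x='south'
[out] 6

~$ move dir='south'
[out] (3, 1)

~$ sense dir='south'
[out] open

~$ push x='south'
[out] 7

~$ move dir='south'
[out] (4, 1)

~$ sense dir='south'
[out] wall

~$ sense dir='east'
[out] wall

~$ pop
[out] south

~$ move dir='north'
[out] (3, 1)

~$ sense dir='east'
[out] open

~$ push x='east'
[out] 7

~$ move dir='east'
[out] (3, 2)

~$ sense dir='north'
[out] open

~$ push x='north'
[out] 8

~$ move dir='north'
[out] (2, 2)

~$ sense dir='north'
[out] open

~$ push x='north'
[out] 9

~$ move dir='north'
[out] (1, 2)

~$ sense dir='north'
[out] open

~$ push x='north'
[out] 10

~$ move dir='north'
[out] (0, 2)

~$ sense dir='east'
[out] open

~$ push x='east'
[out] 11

~$ move dir='east'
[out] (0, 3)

~$ sense dir='south'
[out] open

~$ push x='south'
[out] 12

~$ move dir='south'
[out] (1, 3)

~$ sense dir='south'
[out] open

~$ push x='south'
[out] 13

~$ move dir='south'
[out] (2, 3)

~$ sense dir='south'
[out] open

~$ push x='south'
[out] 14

~$ move dir='south'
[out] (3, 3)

~$ sense dir='south'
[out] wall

~$ sense dir='east'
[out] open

~$ push x='east'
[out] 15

~$ move dir='east'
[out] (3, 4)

~$ sense dir='north'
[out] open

~$ push x='north'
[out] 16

~$ move dir='north'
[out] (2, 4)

~$ sense dir='north'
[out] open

~$ push x='north'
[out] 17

~$ move dir='north'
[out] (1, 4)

~$ sense dir='north'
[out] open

~$ push x='north'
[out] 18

~$ move dir='north'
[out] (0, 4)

~$ sense dir='east'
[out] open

~$ push x='east'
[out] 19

~$ move dir='east'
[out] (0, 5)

~$ sense dir='south'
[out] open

~$ push x='south'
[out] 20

~$ move dir='south'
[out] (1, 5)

~$ sense dir='south'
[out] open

~$ push x='south'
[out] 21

~$ move dir='south'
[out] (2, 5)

~$ sense dir='south'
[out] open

~$ push x='south'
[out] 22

~$ move dir='south'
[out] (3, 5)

~$ sense dir='south'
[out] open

~$ push x='south'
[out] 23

~$ move dir='south'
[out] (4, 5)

~$ sense dir='south'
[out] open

~$ push x='south'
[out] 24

~$ move dir='south'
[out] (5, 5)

~$ sense dir='west'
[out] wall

~$ sense dir='east'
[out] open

~$ push x='east'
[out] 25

~$ move dir='east'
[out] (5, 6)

~$ sense dir='north'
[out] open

~$ push x='north'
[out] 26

~$ move dir='north'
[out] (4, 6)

~$ sense dir='north'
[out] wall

~$ pop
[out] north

~$ move dir='south'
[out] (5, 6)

~$ pop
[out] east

~$ move dir='west'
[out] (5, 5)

~$ pop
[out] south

~$ move dir='north'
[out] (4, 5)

~$ sense dir='west'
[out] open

~$ push x='west'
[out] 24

~$ move dir='west'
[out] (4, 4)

~$ pop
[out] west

~$ move dir='east'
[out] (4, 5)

~$ pop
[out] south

~$ move dir='north'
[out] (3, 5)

~$ pop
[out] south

~$ move dir='north'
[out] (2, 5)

~$ sense dir='east'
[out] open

~$ push x='east'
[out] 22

~$ move dir='east'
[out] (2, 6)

~$ sense dir='north'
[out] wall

~$ pop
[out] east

~$ move dir='west'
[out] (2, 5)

~$ pop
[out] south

~$ move dir='north'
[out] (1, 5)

~$ pop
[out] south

~$ move dir='north'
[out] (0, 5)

~$ sense dir='east'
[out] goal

~$ move dir='east'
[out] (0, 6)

Answer: (0, 6)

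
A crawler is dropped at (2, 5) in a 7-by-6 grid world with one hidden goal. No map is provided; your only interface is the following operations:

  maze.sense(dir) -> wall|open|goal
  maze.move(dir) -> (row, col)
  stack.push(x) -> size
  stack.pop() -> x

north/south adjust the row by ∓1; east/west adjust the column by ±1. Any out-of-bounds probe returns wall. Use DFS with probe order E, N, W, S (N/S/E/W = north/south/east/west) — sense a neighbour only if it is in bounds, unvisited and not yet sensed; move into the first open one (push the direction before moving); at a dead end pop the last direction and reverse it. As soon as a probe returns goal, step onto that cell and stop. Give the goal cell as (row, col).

Do: maze.sense[north]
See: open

Do: stack.push[north]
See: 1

Do: maze.move[north]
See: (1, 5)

Do: maze.sense[north]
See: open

Do: stack.push[north]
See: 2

Do: maze.move[north]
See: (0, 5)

Do: maze.sense[west]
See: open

Do: stack.push[west]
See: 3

Do: maze.move[west]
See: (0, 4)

Do: maze.sense[west]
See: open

Do: stack.push[west]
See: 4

Do: maze.move[west]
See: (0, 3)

Do: maze.sense[west]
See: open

Do: stack.push[west]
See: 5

Do: maze.move[west]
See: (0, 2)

Do: maze.sense[west]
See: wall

Do: maze.sense[south]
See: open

Do: stack.push[south]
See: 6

Do: maze.move[south]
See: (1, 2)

Do: maze.sense[east]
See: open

Do: stack.push[east]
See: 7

Do: maze.move[east]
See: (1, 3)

Do: maze.sense[east]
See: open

Do: stack.push[east]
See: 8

Do: maze.move[east]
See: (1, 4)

Do: maze.sense[south]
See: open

Do: stack.push[south]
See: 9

Do: maze.move[south]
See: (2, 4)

Do: maze.sense[west]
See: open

Do: stack.push[west]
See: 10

Do: maze.move[west]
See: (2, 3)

Do: maze.sense[west]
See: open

Do: stack.push[west]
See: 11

Do: maze.move[west]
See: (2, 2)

Do: maze.sense[west]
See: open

Do: stack.push[west]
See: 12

Do: maze.move[west]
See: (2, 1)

Do: maze.sense[north]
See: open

Do: stack.push[north]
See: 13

Do: maze.move[north]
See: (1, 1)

Do: maze.sense[west]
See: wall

Do: stack.pop[]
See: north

Do: maze.move[south]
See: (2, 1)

Do: maze.sense[west]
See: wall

Do: maze.sense[south]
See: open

Do: stack.push[south]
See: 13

Do: maze.move[south]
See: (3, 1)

Do: maze.sense[east]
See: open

Do: stack.push[east]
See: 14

Do: maze.move[east]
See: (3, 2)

Do: maze.sense[east]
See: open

Do: stack.push[east]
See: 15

Do: maze.move[east]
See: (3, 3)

Do: maze.sense[east]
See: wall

Do: maze.sense[south]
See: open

Do: stack.push[south]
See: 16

Do: maze.move[south]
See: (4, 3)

Do: maze.sense[east]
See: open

Do: stack.push[east]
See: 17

Do: maze.move[east]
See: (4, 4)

Do: maze.sense[east]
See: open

Do: stack.push[east]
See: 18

Do: maze.move[east]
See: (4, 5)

Do: maze.sense[north]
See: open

Do: stack.push[north]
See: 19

Do: maze.move[north]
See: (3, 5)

Do: stack.pop[]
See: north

Do: maze.move[south]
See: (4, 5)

Do: maze.sense[south]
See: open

Do: stack.push[south]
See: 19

Do: maze.move[south]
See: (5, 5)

Do: maze.sense[west]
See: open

Do: stack.push[west]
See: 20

Do: maze.move[west]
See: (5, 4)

Do: maze.sense[west]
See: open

Do: stack.push[west]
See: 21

Do: maze.move[west]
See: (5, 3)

Do: maze.sense[west]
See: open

Do: stack.push[west]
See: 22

Do: maze.move[west]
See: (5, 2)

Do: maze.sense[north]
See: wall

Do: maze.sense[west]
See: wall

Do: maze.sense[south]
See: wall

Do: stack.pop[]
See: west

Do: maze.move[east]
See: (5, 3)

Do: maze.sense[south]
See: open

Do: stack.push[south]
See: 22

Do: maze.move[south]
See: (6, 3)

Do: maze.sense[east]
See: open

Do: stack.push[east]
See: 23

Do: maze.move[east]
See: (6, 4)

Do: maze.sense[east]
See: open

Do: stack.push[east]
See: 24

Do: maze.move[east]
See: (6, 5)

Do: stack.pop[]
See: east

Do: maze.move[west]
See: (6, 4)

Do: stack.pop[]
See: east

Do: maze.move[west]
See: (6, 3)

Do: stack.pop[]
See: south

Do: maze.move[north]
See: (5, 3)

Do: stack.pop[]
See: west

Do: maze.move[east]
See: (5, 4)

Do: stack.pop[]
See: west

Do: maze.move[east]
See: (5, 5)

Do: stack.pop[]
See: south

Do: maze.move[north]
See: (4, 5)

Do: stack.pop[]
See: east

Do: maze.move[west]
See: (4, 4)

Do: stack.pop[]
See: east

Do: maze.move[west]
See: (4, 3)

Do: stack.pop[]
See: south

Do: maze.move[north]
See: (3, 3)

Do: stack.pop[]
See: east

Do: maze.move[west]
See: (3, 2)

Do: stack.pop[]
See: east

Do: maze.move[west]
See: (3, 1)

Do: maze.sense[west]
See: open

Do: stack.push[west]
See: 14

Do: maze.move[west]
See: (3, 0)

Do: maze.sense[south]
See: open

Do: stack.push[south]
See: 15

Do: maze.move[south]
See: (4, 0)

Do: maze.sense[east]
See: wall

Do: maze.sense[south]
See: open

Do: stack.push[south]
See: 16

Do: maze.move[south]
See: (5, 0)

Do: maze.sense[south]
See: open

Do: stack.push[south]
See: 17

Do: maze.move[south]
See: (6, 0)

Do: maze.sense[east]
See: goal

Do: maze.move[east]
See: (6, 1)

Answer: (6, 1)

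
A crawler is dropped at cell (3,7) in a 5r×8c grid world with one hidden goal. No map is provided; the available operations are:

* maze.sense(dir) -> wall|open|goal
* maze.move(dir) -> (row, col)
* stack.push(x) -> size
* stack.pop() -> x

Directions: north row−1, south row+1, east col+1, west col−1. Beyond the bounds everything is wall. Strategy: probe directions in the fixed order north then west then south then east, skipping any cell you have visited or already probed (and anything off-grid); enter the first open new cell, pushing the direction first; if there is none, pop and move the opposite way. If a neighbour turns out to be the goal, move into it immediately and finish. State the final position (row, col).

Do: maze.sense[dir=north]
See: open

Do: stack.push[x=north]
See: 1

Do: maze.move[dir=north]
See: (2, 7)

Do: maze.sense[dir=north]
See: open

Do: stack.push[x=north]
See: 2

Do: maze.move[dir=north]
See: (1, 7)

Do: maze.sense[dir=north]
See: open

Do: stack.push[x=north]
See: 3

Do: maze.move[dir=north]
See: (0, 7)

Do: maze.sense[dir=west]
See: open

Do: stack.push[x=west]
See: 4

Do: maze.move[dir=west]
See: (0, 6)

Do: maze.sense[dir=west]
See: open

Do: stack.push[x=west]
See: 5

Do: maze.move[dir=west]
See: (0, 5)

Do: maze.sense[dir=west]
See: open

Do: stack.push[x=west]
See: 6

Do: maze.move[dir=west]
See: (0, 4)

Do: maze.sense[dir=west]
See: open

Do: stack.push[x=west]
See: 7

Do: maze.move[dir=west]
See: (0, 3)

Do: maze.sense[dir=west]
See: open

Do: stack.push[x=west]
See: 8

Do: maze.move[dir=west]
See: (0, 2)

Do: maze.sense[dir=west]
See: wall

Do: maze.sense[dir=south]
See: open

Do: stack.push[x=south]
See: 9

Do: maze.move[dir=south]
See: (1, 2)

Do: maze.sense[dir=west]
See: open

Do: stack.push[x=west]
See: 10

Do: maze.move[dir=west]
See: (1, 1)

Do: maze.sense[dir=west]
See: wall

Do: maze.sense[dir=south]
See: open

Do: stack.push[x=south]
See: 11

Do: maze.move[dir=south]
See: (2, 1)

Do: maze.sense[dir=west]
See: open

Do: stack.push[x=west]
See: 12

Do: maze.move[dir=west]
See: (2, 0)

Do: maze.sense[dir=south]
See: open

Do: stack.push[x=south]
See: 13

Do: maze.move[dir=south]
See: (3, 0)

Do: maze.sense[dir=south]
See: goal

Do: maze.move[dir=south]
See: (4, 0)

Answer: (4, 0)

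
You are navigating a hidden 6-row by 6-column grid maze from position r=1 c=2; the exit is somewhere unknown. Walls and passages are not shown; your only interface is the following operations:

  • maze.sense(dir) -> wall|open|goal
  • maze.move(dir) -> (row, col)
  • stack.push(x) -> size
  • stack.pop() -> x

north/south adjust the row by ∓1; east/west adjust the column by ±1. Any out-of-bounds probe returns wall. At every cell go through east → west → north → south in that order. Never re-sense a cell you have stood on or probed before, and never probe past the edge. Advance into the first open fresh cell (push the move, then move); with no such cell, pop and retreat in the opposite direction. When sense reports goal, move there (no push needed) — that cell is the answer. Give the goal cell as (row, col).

I invoke maze.sense(east), and observe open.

Using stack.push(east), : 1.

I run maze.move(east), yielding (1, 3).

I try maze.sense(east), and see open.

I run stack.push(east), — result: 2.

I call maze.move(east), and get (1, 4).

I use maze.sense(east), → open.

I try stack.push(east), giving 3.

I use maze.move(east), giving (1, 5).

Next I call maze.sense(north), giving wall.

Using maze.sense(south), and get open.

Using stack.push(south), and observe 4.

Now I run maze.move(south), and observe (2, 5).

I invoke maze.sense(west), and get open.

Now I run stack.push(west), and see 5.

Calling maze.move(west), giving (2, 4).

Invoking maze.sense(west), and get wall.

I call maze.sense(south), which returns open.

I invoke stack.push(south), giving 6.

I try maze.move(south), yielding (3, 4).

Using maze.sense(east), → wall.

Calling maze.sense(west), and observe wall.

Next I call maze.sense(south), and get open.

I try stack.push(south), — result: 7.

Now I run maze.move(south), and get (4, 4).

I use maze.sense(east), yielding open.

Next I call stack.push(east), → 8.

I invoke maze.move(east), which returns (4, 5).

Next I call maze.sense(south), yielding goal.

I try maze.move(south), and get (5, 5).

Answer: (5, 5)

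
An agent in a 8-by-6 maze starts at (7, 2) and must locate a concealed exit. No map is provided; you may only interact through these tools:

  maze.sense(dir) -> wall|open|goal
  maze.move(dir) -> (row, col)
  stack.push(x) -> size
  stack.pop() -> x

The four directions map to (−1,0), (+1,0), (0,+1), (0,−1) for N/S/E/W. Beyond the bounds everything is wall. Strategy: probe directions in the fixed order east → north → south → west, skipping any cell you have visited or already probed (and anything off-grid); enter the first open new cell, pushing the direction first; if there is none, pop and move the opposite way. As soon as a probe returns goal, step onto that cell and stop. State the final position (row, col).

>>> maze.sense dir→east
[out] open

>>> stack.push x→east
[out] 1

>>> maze.move dir→east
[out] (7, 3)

>>> maze.sense dir→east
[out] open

>>> stack.push x→east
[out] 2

>>> maze.move dir→east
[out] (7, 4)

>>> maze.sense dir→east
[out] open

>>> stack.push x→east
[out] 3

>>> maze.move dir→east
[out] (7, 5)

>>> maze.sense dir→north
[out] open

>>> stack.push x→north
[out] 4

>>> maze.move dir→north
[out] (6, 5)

>>> maze.sense dir→north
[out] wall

>>> maze.sense dir→west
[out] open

>>> stack.push x→west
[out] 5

>>> maze.move dir→west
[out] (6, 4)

>>> maze.sense dir→north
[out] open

>>> stack.push x→north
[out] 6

>>> maze.move dir→north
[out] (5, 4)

>>> maze.sense dir→north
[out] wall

>>> maze.sense dir→west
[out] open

>>> stack.push x→west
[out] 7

>>> maze.move dir→west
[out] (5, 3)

>>> maze.sense dir→north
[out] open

>>> stack.push x→north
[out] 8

>>> maze.move dir→north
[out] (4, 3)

>>> maze.sense dir→north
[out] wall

>>> maze.sense dir→west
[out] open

>>> stack.push x→west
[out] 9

>>> maze.move dir→west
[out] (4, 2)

>>> maze.sense dir→north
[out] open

>>> stack.push x→north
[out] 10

>>> maze.move dir→north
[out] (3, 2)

>>> maze.sense dir→north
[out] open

>>> stack.push x→north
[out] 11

>>> maze.move dir→north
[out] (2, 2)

>>> maze.sense dir→east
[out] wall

>>> maze.sense dir→north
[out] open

>>> stack.push x→north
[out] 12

>>> maze.move dir→north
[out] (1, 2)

>>> maze.sense dir→east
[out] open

>>> stack.push x→east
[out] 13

>>> maze.move dir→east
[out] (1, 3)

>>> maze.sense dir→east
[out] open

>>> stack.push x→east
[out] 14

>>> maze.move dir→east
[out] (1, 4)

>>> maze.sense dir→east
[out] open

>>> stack.push x→east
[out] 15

>>> maze.move dir→east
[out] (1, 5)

>>> maze.sense dir→north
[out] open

>>> stack.push x→north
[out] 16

>>> maze.move dir→north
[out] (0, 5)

>>> maze.sense dir→west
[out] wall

>>> stack.pop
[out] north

>>> maze.move dir→south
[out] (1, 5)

>>> maze.sense dir→south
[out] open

>>> stack.push x→south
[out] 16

>>> maze.move dir→south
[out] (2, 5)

>>> maze.sense dir→south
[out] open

>>> stack.push x→south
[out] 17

>>> maze.move dir→south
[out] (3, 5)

>>> maze.sense dir→south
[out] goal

>>> maze.move dir→south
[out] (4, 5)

Answer: (4, 5)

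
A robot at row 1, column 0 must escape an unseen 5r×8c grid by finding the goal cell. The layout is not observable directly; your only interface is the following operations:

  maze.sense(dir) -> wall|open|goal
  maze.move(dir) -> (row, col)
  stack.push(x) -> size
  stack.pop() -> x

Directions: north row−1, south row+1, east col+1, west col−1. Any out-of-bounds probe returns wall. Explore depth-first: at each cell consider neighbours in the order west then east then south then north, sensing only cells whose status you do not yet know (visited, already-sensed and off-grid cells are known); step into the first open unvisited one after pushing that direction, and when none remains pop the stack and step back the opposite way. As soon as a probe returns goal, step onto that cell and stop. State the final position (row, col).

Act: sense[dir: east]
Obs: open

Act: push[x: east]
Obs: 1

Act: move[dir: east]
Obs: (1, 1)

Act: sense[dir: east]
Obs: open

Act: push[x: east]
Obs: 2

Act: move[dir: east]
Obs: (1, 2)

Act: sense[dir: east]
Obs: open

Act: push[x: east]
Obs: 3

Act: move[dir: east]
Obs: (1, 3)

Act: sense[dir: east]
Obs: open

Act: push[x: east]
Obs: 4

Act: move[dir: east]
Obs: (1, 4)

Act: sense[dir: east]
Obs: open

Act: push[x: east]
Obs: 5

Act: move[dir: east]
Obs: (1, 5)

Act: sense[dir: east]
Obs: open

Act: push[x: east]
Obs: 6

Act: move[dir: east]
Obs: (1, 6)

Act: sense[dir: east]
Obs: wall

Act: sense[dir: south]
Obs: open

Act: push[x: south]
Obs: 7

Act: move[dir: south]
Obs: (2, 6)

Act: sense[dir: west]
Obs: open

Act: push[x: west]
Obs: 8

Act: move[dir: west]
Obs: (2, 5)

Act: sense[dir: west]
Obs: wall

Act: sense[dir: south]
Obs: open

Act: push[x: south]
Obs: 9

Act: move[dir: south]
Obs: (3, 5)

Act: sense[dir: west]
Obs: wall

Act: sense[dir: east]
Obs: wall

Act: sense[dir: south]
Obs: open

Act: push[x: south]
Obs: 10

Act: move[dir: south]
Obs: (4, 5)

Act: sense[dir: west]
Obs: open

Act: push[x: west]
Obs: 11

Act: move[dir: west]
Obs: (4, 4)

Act: sense[dir: west]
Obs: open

Act: push[x: west]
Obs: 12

Act: move[dir: west]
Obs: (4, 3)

Act: sense[dir: west]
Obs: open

Act: push[x: west]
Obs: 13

Act: move[dir: west]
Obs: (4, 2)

Act: sense[dir: west]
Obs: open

Act: push[x: west]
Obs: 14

Act: move[dir: west]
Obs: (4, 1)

Act: sense[dir: west]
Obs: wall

Act: sense[dir: north]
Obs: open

Act: push[x: north]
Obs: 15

Act: move[dir: north]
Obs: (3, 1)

Act: sense[dir: west]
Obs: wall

Act: sense[dir: east]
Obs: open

Act: push[x: east]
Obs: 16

Act: move[dir: east]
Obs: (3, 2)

Act: sense[dir: east]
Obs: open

Act: push[x: east]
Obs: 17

Act: move[dir: east]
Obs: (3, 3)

Act: sense[dir: north]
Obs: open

Act: push[x: north]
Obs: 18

Act: move[dir: north]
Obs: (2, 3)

Act: sense[dir: west]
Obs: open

Act: push[x: west]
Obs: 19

Act: move[dir: west]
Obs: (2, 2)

Act: sense[dir: west]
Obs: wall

Act: pop[]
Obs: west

Act: move[dir: east]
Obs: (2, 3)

Act: pop[]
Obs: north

Act: move[dir: south]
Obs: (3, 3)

Act: pop[]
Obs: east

Act: move[dir: west]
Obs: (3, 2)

Act: pop[]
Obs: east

Act: move[dir: west]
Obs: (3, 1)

Act: pop[]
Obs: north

Act: move[dir: south]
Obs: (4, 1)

Act: pop[]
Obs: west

Act: move[dir: east]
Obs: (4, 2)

Act: pop[]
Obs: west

Act: move[dir: east]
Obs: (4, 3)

Act: pop[]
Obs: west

Act: move[dir: east]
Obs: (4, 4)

Act: pop[]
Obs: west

Act: move[dir: east]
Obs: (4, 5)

Act: sense[dir: east]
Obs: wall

Act: pop[]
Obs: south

Act: move[dir: north]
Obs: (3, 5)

Act: pop[]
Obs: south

Act: move[dir: north]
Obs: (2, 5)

Act: pop[]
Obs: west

Act: move[dir: east]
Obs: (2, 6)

Act: sense[dir: east]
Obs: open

Act: push[x: east]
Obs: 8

Act: move[dir: east]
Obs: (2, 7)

Act: sense[dir: south]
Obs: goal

Act: move[dir: south]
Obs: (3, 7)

Answer: (3, 7)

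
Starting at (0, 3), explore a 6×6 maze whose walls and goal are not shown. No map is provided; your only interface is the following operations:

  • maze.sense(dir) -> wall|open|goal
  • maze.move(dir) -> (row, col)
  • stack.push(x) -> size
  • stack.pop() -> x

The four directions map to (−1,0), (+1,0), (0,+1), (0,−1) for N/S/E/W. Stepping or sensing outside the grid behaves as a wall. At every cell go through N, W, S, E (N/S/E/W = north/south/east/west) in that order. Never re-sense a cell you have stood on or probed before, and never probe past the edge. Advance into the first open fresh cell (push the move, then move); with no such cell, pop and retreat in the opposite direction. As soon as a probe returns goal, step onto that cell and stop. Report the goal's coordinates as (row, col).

>> sense(west)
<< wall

>> sense(south)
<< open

>> push(south)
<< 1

>> move(south)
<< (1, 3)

>> sense(west)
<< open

>> push(west)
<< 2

>> move(west)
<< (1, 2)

>> sense(west)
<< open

>> push(west)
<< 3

>> move(west)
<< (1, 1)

>> sense(north)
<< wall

>> sense(west)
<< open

>> push(west)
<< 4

>> move(west)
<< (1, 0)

>> sense(north)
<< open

>> push(north)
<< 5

>> move(north)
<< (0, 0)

>> pop()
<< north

>> move(south)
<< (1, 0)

>> sense(south)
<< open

>> push(south)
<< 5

>> move(south)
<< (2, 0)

>> sense(south)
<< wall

>> sense(east)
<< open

>> push(east)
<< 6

>> move(east)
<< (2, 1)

>> sense(south)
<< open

>> push(south)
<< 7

>> move(south)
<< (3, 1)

>> sense(south)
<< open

>> push(south)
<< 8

>> move(south)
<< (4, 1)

>> sense(west)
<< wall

>> sense(south)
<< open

>> push(south)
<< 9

>> move(south)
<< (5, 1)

>> sense(west)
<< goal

>> move(west)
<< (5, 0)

Answer: (5, 0)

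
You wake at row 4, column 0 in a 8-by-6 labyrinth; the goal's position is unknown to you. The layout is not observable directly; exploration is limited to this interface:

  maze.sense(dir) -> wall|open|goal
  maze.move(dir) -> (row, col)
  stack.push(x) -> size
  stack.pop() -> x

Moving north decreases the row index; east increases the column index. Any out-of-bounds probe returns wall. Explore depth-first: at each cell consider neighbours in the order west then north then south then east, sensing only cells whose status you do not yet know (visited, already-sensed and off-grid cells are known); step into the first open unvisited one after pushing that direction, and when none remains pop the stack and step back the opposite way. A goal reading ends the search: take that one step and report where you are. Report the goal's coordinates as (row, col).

==> sense(dir→north)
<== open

==> push(x→north)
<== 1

==> move(dir→north)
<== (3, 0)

==> sense(dir→north)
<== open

==> push(x→north)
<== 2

==> move(dir→north)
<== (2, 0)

==> sense(dir→north)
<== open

==> push(x→north)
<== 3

==> move(dir→north)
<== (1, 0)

==> sense(dir→north)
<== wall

==> sense(dir→east)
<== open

==> push(x→east)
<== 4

==> move(dir→east)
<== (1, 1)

==> sense(dir→north)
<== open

==> push(x→north)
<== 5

==> move(dir→north)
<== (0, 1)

==> sense(dir→east)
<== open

==> push(x→east)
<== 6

==> move(dir→east)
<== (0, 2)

==> sense(dir→south)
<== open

==> push(x→south)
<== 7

==> move(dir→south)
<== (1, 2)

==> sense(dir→south)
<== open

==> push(x→south)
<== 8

==> move(dir→south)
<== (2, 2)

==> sense(dir→west)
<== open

==> push(x→west)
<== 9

==> move(dir→west)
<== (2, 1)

==> sense(dir→south)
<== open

==> push(x→south)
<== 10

==> move(dir→south)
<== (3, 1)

==> sense(dir→south)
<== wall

==> sense(dir→east)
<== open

==> push(x→east)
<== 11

==> move(dir→east)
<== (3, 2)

==> sense(dir→south)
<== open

==> push(x→south)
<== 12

==> move(dir→south)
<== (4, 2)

==> sense(dir→south)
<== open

==> push(x→south)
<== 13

==> move(dir→south)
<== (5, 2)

==> sense(dir→west)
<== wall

==> sense(dir→south)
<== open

==> push(x→south)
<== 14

==> move(dir→south)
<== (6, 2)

==> sense(dir→west)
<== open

==> push(x→west)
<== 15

==> move(dir→west)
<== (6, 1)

==> sense(dir→west)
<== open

==> push(x→west)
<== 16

==> move(dir→west)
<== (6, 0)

==> sense(dir→north)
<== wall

==> sense(dir→south)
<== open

==> push(x→south)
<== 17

==> move(dir→south)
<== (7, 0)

==> sense(dir→east)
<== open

==> push(x→east)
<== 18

==> move(dir→east)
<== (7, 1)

==> sense(dir→east)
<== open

==> push(x→east)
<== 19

==> move(dir→east)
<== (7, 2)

==> sense(dir→east)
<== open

==> push(x→east)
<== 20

==> move(dir→east)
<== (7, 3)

==> sense(dir→north)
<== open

==> push(x→north)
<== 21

==> move(dir→north)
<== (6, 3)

==> sense(dir→north)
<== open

==> push(x→north)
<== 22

==> move(dir→north)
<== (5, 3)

==> sense(dir→north)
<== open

==> push(x→north)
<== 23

==> move(dir→north)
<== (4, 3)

==> sense(dir→north)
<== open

==> push(x→north)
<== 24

==> move(dir→north)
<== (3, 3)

==> sense(dir→north)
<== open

==> push(x→north)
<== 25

==> move(dir→north)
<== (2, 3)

==> sense(dir→north)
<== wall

==> sense(dir→east)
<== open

==> push(x→east)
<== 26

==> move(dir→east)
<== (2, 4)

==> sense(dir→north)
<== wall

==> sense(dir→south)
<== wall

==> sense(dir→east)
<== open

==> push(x→east)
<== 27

==> move(dir→east)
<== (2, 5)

==> sense(dir→north)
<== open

==> push(x→north)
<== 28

==> move(dir→north)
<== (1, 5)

==> sense(dir→north)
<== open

==> push(x→north)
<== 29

==> move(dir→north)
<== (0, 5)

==> sense(dir→west)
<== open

==> push(x→west)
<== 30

==> move(dir→west)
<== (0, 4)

==> sense(dir→west)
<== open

==> push(x→west)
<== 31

==> move(dir→west)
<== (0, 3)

==> pop()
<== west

==> move(dir→east)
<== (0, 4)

==> pop()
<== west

==> move(dir→east)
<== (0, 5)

==> pop()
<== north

==> move(dir→south)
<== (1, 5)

==> pop()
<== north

==> move(dir→south)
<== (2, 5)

==> sense(dir→south)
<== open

==> push(x→south)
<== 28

==> move(dir→south)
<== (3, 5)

==> sense(dir→south)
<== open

==> push(x→south)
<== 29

==> move(dir→south)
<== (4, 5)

==> sense(dir→west)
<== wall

==> sense(dir→south)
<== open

==> push(x→south)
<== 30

==> move(dir→south)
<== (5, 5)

==> sense(dir→west)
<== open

==> push(x→west)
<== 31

==> move(dir→west)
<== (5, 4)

==> sense(dir→south)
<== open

==> push(x→south)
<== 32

==> move(dir→south)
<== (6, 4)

==> sense(dir→south)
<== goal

==> move(dir→south)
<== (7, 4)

Answer: (7, 4)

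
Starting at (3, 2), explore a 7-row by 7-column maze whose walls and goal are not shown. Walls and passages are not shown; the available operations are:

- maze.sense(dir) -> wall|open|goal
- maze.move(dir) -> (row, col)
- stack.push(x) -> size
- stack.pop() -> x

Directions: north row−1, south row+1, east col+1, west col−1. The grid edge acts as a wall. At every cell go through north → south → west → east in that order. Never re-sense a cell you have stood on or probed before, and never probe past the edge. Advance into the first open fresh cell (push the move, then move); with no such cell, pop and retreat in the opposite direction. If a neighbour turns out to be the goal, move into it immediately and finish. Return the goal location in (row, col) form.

$ maze.sense dir: north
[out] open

$ stack.push x: north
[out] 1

$ maze.move dir: north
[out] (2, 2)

$ maze.sense dir: north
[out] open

$ stack.push x: north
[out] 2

$ maze.move dir: north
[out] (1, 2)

$ maze.sense dir: north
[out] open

$ stack.push x: north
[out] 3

$ maze.move dir: north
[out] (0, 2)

$ maze.sense dir: west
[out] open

$ stack.push x: west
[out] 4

$ maze.move dir: west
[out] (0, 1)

$ maze.sense dir: south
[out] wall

$ maze.sense dir: west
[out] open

$ stack.push x: west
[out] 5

$ maze.move dir: west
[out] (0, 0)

$ maze.sense dir: south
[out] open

$ stack.push x: south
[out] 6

$ maze.move dir: south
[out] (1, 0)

$ maze.sense dir: south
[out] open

$ stack.push x: south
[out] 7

$ maze.move dir: south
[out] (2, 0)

$ maze.sense dir: south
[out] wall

$ maze.sense dir: east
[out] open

$ stack.push x: east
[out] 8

$ maze.move dir: east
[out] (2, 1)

$ maze.sense dir: south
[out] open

$ stack.push x: south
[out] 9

$ maze.move dir: south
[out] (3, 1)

$ maze.sense dir: south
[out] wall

$ stack.pop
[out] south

$ maze.move dir: north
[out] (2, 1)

$ stack.pop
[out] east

$ maze.move dir: west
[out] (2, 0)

$ stack.pop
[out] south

$ maze.move dir: north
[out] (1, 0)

$ stack.pop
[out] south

$ maze.move dir: north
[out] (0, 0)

$ stack.pop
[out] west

$ maze.move dir: east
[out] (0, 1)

$ stack.pop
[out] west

$ maze.move dir: east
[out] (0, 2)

$ maze.sense dir: east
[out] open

$ stack.push x: east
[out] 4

$ maze.move dir: east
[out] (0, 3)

$ maze.sense dir: south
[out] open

$ stack.push x: south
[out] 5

$ maze.move dir: south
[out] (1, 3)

$ maze.sense dir: south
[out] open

$ stack.push x: south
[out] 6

$ maze.move dir: south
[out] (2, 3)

$ maze.sense dir: south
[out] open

$ stack.push x: south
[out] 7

$ maze.move dir: south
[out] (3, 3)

$ maze.sense dir: south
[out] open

$ stack.push x: south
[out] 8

$ maze.move dir: south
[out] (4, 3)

$ maze.sense dir: south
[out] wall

$ maze.sense dir: west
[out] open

$ stack.push x: west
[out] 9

$ maze.move dir: west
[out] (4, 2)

$ maze.sense dir: south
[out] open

$ stack.push x: south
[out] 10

$ maze.move dir: south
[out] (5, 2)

$ maze.sense dir: south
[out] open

$ stack.push x: south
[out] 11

$ maze.move dir: south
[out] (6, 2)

$ maze.sense dir: west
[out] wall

$ maze.sense dir: east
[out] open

$ stack.push x: east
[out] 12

$ maze.move dir: east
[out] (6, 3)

$ maze.sense dir: east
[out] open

$ stack.push x: east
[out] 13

$ maze.move dir: east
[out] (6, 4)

$ maze.sense dir: north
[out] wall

$ maze.sense dir: east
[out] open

$ stack.push x: east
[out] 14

$ maze.move dir: east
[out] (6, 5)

$ maze.sense dir: north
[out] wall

$ maze.sense dir: east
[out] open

$ stack.push x: east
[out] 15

$ maze.move dir: east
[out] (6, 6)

$ maze.sense dir: north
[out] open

$ stack.push x: north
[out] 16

$ maze.move dir: north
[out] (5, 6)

$ maze.sense dir: north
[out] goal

$ maze.move dir: north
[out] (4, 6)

Answer: (4, 6)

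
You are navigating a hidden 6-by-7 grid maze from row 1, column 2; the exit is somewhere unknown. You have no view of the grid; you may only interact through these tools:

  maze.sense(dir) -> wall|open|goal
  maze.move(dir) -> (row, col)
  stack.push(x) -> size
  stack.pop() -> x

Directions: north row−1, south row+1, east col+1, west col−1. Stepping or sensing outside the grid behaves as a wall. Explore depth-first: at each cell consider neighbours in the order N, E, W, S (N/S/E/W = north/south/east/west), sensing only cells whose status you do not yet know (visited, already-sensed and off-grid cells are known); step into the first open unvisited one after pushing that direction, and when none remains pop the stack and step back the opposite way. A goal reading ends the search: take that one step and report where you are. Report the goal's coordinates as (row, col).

·→ sense(dir='north')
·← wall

·→ sense(dir='east')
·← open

·→ push(x='east')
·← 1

·→ move(dir='east')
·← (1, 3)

·→ sense(dir='north')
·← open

·→ push(x='north')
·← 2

·→ move(dir='north')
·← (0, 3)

·→ sense(dir='east')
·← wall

·→ pop()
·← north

·→ move(dir='south')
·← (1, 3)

·→ sense(dir='east')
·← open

·→ push(x='east')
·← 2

·→ move(dir='east')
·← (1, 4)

·→ sense(dir='east')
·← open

·→ push(x='east')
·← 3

·→ move(dir='east')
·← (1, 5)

·→ sense(dir='north')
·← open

·→ push(x='north')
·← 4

·→ move(dir='north')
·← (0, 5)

·→ sense(dir='east')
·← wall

·→ pop()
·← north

·→ move(dir='south')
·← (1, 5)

·→ sense(dir='east')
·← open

·→ push(x='east')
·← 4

·→ move(dir='east')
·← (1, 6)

·→ sense(dir='south')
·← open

·→ push(x='south')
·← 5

·→ move(dir='south')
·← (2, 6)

·→ sense(dir='west')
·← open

·→ push(x='west')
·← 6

·→ move(dir='west')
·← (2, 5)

·→ sense(dir='west')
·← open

·→ push(x='west')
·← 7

·→ move(dir='west')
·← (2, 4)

·→ sense(dir='west')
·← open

·→ push(x='west')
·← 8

·→ move(dir='west')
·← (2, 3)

·→ sense(dir='west')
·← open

·→ push(x='west')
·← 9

·→ move(dir='west')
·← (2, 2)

·→ sense(dir='west')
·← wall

·→ sense(dir='south')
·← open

·→ push(x='south')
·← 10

·→ move(dir='south')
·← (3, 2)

·→ sense(dir='east')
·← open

·→ push(x='east')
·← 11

·→ move(dir='east')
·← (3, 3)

·→ sense(dir='east')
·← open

·→ push(x='east')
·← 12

·→ move(dir='east')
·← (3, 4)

·→ sense(dir='east')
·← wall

·→ sense(dir='south')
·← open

·→ push(x='south')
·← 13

·→ move(dir='south')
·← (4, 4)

·→ sense(dir='east')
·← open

·→ push(x='east')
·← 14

·→ move(dir='east')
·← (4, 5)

·→ sense(dir='east')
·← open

·→ push(x='east')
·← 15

·→ move(dir='east')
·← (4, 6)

·→ sense(dir='north')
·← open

·→ push(x='north')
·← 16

·→ move(dir='north')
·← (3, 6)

·→ pop()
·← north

·→ move(dir='south')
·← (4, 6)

·→ sense(dir='south')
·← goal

·→ move(dir='south')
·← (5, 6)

Answer: (5, 6)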